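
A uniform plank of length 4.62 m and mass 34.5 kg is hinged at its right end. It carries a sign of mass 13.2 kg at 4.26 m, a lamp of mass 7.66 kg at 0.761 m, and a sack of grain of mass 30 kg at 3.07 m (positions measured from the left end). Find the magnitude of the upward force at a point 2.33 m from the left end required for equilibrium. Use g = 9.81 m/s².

F ≈ 688 N

Choose the right end as the axis so the unknown pivot reaction has zero arm there.
Beam weight: 34.5 × 9.81 = 338.4 N down at 2.31 m → arm 2.31 m, τ = 338.4 × 2.31 = 781.7 N·m counterclockwise.
Sign: 13.2 × 9.81 = 129.5 N down at 4.26 m → arm 0.36 m, τ = 129.5 × 0.36 = 46.62 N·m counterclockwise.
Lamp: 7.66 × 9.81 = 75.14 N down at 0.761 m → arm 3.859 m, τ = 75.14 × 3.859 = 290 N·m counterclockwise.
Sack of grain: 30 × 9.81 = 294.3 N down at 3.07 m → arm 1.55 m, τ = 294.3 × 1.55 = 456.2 N·m counterclockwise.
Net moment of the loads = 1575 N·m counterclockwise.
The upward force F acts at a point 2.33 m from the left end, arm 2.29 m, giving F × 2.29 clockwise.
For rotational equilibrium, F × 2.29 = 1575, so F = 1575 / 2.29 = 688 N.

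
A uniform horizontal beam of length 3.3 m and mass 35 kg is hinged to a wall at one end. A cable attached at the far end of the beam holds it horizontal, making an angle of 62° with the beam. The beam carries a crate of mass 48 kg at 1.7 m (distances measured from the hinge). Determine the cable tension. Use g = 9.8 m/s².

T ≈ 469 N

Taking torques about the hinge:
Beam weight: 35 × 9.8 = 343 N down at 1.65 m → arm 1.65 m, τ = 343 × 1.65 = 565.9 N·m clockwise.
Crate: 48 × 9.8 = 470.4 N down at 1.7 m → arm 1.7 m, τ = 470.4 × 1.7 = 799.7 N·m clockwise.
Total clockwise load moment = 1366 N·m.
The cable tension T acts at 3.3 m; only its component perpendicular to the beam, T sinθ, produces torque. sin 62° = 0.8829.
Στ = 0 ⇒ T × 3.3 × 0.8829 = 1366 ⇒ T = 1366 / 2.914 = 469 N.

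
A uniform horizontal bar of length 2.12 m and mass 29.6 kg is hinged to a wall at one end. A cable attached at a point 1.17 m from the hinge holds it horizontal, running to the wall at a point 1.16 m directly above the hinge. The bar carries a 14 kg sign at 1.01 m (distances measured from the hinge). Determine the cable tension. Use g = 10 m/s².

About the hinge:
Beam weight: 29.6 × 10 = 296 N down at 1.06 m → arm 1.06 m, τ = 296 × 1.06 = 313.8 N·m clockwise.
Sign: 14 × 10 = 140 N down at 1.01 m → arm 1.01 m, τ = 140 × 1.01 = 141.4 N·m clockwise.
Total clockwise load moment = 455.2 N·m.
The cable tension T acts at 1.17 m; only its component perpendicular to the bar, T sinθ, produces torque. sinθ = h/√(h²+d²) = 1.16/√(1.16²+1.17²) = 0.7041.
Balancing moments: T × 1.17 × 0.7041 = 455.2, giving T = 455.2 / 0.8238 = 553 N.

T ≈ 553 N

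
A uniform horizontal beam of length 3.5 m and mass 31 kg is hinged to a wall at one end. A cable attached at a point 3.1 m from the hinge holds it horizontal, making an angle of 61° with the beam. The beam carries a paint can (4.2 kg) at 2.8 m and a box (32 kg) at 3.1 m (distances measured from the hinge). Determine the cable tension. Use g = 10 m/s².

T ≈ 609 N

About the hinge:
Beam weight: 31 × 10 = 310 N down at 1.75 m → arm 1.75 m, τ = 310 × 1.75 = 542.5 N·m clockwise.
Paint can: 4.2 × 10 = 42 N down at 2.8 m → arm 2.8 m, τ = 42 × 2.8 = 117.6 N·m clockwise.
Box: 32 × 10 = 320 N down at 3.1 m → arm 3.1 m, τ = 320 × 3.1 = 992 N·m clockwise.
Total clockwise load moment = 1652 N·m.
The cable tension T acts at 3.1 m; only its component perpendicular to the beam, T sinθ, produces torque. sin 61° = 0.8746.
Στ = 0 ⇒ T × 3.1 × 0.8746 = 1652 ⇒ T = 1652 / 2.711 = 609 N.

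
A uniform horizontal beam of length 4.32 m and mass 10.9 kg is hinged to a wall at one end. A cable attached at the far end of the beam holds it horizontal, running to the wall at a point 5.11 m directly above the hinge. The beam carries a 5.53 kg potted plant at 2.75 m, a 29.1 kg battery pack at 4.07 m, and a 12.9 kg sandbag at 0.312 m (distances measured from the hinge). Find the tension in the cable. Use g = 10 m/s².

Sum moments about the hinge (the unknown hinge reaction has zero arm there).
Beam weight: 10.9 × 10 = 109 N down at 2.16 m → arm 2.16 m, τ = 109 × 2.16 = 235.4 N·m clockwise.
Potted plant: 5.53 × 10 = 55.3 N down at 2.75 m → arm 2.75 m, τ = 55.3 × 2.75 = 152.1 N·m clockwise.
Battery pack: 29.1 × 10 = 291 N down at 4.07 m → arm 4.07 m, τ = 291 × 4.07 = 1184 N·m clockwise.
Sandbag: 12.9 × 10 = 129 N down at 0.312 m → arm 0.312 m, τ = 129 × 0.312 = 40.25 N·m clockwise.
Total clockwise load moment = 1612 N·m.
The cable tension T acts at 4.32 m; only its component perpendicular to the beam, T sinθ, produces torque. sinθ = h/√(h²+d²) = 5.11/√(5.11²+4.32²) = 0.7637.
Setting net torque to zero: T × 4.32 × 0.7637 = 1612 → T = 1612 / 3.299 = 489 N.

T ≈ 489 N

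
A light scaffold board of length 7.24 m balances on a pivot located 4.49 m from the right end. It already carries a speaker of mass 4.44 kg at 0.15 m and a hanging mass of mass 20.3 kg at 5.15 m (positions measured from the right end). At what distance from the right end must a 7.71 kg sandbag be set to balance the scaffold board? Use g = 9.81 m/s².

x ≈ 5.25 m from the right end

About the pivot (at 4.49 m from the right end):
Speaker: 4.44 × 9.81 = 43.56 N down at 0.15 m → arm 4.34 m, τ = 43.56 × 4.34 = 189.1 N·m clockwise.
Hanging mass: 20.3 × 9.81 = 199.1 N down at 5.15 m → arm 0.66 m, τ = 199.1 × 0.66 = 131.4 N·m counterclockwise.
Net moment of existing loads = 57.7 N·m clockwise.
The sandbag weighs 7.71 × 9.81 = 75.64 N and must supply an equal counterclockwise moment, so its lever arm about the pivot is 57.7 / 75.64 = 0.763 m.
That puts it at 4.49 + 0.763 = 5.25 m from the right end.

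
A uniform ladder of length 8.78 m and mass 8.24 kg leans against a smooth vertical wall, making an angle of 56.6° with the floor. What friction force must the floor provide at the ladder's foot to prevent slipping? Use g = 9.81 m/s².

Sum moments about the foot of the ladder (the floor normal and friction both act there and drop out).
Ladder weight 8.24×9.81 = 80.83 N acts at 4.39 m along the ladder; its horizontal arm is 4.39·cos56.6° = 2.417 m → τ = 195.4 N·m clockwise.
Wall normal N acts horizontally at the top; its moment arm is the height L sinθ = 8.78·sin56.6° = 7.33 m, counterclockwise.
Setting net torque to zero: N × 7.33 = 195.4 → N = 26.7 N.
ΣFx = 0: friction at the foot balances the wall's push, so f = N_wall = 26.7 N.

f ≈ 26.7 N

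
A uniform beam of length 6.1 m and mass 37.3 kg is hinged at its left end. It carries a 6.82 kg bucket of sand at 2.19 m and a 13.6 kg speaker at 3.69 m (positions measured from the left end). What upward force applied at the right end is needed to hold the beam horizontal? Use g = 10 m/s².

F ≈ 293 N

Sum moments about the left end (the unknown pivot reaction has zero arm there).
Beam weight: 37.3 × 10 = 373 N down at 3.05 m → arm 3.05 m, τ = 373 × 3.05 = 1138 N·m clockwise.
Bucket of sand: 6.82 × 10 = 68.2 N down at 2.19 m → arm 2.19 m, τ = 68.2 × 2.19 = 149.4 N·m clockwise.
Speaker: 13.6 × 10 = 136 N down at 3.69 m → arm 3.69 m, τ = 136 × 3.69 = 501.8 N·m clockwise.
Net moment of the loads = 1789 N·m clockwise.
The upward force F acts at the right end, arm 6.1 m, giving F × 6.1 counterclockwise.
Setting net torque to zero: F × 6.1 = 1789 → F = 1789 / 6.1 = 293 N.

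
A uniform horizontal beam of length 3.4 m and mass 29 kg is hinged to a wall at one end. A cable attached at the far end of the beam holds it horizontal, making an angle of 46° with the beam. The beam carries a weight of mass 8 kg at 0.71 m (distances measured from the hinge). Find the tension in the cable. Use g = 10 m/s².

T ≈ 225 N

Choose the hinge as the axis so the unknown hinge reaction has zero arm there.
Beam weight: 29 × 10 = 290 N down at 1.7 m → arm 1.7 m, τ = 290 × 1.7 = 493 N·m clockwise.
Weight: 8 × 10 = 80 N down at 0.71 m → arm 0.71 m, τ = 80 × 0.71 = 56.8 N·m clockwise.
Total clockwise load moment = 549.8 N·m.
The cable tension T acts at 3.4 m; only its component perpendicular to the beam, T sinθ, produces torque. sin 46° = 0.7193.
Balancing moments: T × 3.4 × 0.7193 = 549.8, giving T = 549.8 / 2.446 = 225 N.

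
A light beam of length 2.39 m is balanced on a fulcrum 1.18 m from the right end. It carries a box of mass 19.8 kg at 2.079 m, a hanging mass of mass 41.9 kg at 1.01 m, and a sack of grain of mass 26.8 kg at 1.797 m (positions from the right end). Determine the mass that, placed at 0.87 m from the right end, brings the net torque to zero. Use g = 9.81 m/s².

m ≈ 87.8 kg

Choose the fulcrum (at 1.18 m from the right end) as the axis so the support reaction has zero arm there.
Box: 19.8 × 9.81 = 194.2 N down at 2.079 m → arm 0.899 m, τ = 194.2 × 0.899 = 174.6 N·m counterclockwise.
Hanging mass: 41.9 × 9.81 = 411 N down at 1.01 m → arm 0.17 m, τ = 411 × 0.17 = 69.87 N·m clockwise.
Sack of grain: 26.8 × 9.81 = 262.9 N down at 1.797 m → arm 0.617 m, τ = 262.9 × 0.617 = 162.2 N·m counterclockwise.
Net moment of known loads = 266.9 N·m counterclockwise.
An unknown mass m at 0.87 m has arm 0.31 m; its moment is m·g·0.31 clockwise.
For rotational equilibrium, m × 9.81 × 0.31 = 266.9, so m = 266.9 / (9.81 × 0.31) = 87.8 kg.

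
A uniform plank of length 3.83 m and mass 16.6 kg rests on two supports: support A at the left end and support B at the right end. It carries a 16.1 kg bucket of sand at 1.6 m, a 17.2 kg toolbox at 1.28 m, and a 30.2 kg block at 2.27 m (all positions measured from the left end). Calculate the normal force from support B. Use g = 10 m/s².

About support A:
Beam weight: 16.6 × 10 = 166 N down at 1.915 m → arm 1.915 m, τ = 166 × 1.915 = 317.9 N·m clockwise.
Bucket of sand: 16.1 × 10 = 161 N down at 1.6 m → arm 1.6 m, τ = 161 × 1.6 = 257.6 N·m clockwise.
Toolbox: 17.2 × 10 = 172 N down at 1.28 m → arm 1.28 m, τ = 172 × 1.28 = 220.2 N·m clockwise.
Block: 30.2 × 10 = 302 N down at 2.27 m → arm 2.27 m, τ = 302 × 2.27 = 685.5 N·m clockwise.
Net load moment about support A = 1481 N·m clockwise.
Reaction R at support B is upward at 3.83 m, arm 3.83 m → moment R × 3.83 counterclockwise.
Στ = 0 ⇒ R × 3.83 = 1481 ⇒ R = 387 N.

R_B ≈ 387 N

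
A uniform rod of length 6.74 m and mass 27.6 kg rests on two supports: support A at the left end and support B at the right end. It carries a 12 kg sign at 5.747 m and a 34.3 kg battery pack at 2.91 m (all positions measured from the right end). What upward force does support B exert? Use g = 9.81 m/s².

R_B ≈ 344 N

Take moments about support A.
Beam weight: 27.6 × 9.81 = 270.8 N down at 3.37 m → arm 3.37 m, τ = 270.8 × 3.37 = 912.6 N·m clockwise.
Sign: 12 × 9.81 = 117.7 N down at 5.747 m → arm 0.993 m, τ = 117.7 × 0.993 = 116.9 N·m clockwise.
Battery pack: 34.3 × 9.81 = 336.5 N down at 2.91 m → arm 3.83 m, τ = 336.5 × 3.83 = 1289 N·m clockwise.
Net load moment about support A = 2318 N·m clockwise.
Reaction R at support B is upward at 0 m, arm 6.74 m → moment R × 6.74 counterclockwise.
Balancing moments: R × 6.74 = 2318, giving R = 344 N.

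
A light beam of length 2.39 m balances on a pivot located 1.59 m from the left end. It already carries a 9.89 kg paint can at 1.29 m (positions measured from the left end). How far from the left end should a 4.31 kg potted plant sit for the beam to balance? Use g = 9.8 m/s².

About the pivot (at 1.59 m from the left end):
Paint can: 9.89 × 9.8 = 96.92 N down at 1.29 m → arm 0.3 m, τ = 96.92 × 0.3 = 29.08 N·m counterclockwise.
Net moment of existing loads = 29.08 N·m counterclockwise.
The potted plant weighs 4.31 × 9.8 = 42.24 N and must supply an equal clockwise moment, so its lever arm about the pivot is 29.08 / 42.24 = 0.688 m.
That puts it at 1.59 + 0.688 = 2.28 m from the left end.

x ≈ 2.28 m from the left end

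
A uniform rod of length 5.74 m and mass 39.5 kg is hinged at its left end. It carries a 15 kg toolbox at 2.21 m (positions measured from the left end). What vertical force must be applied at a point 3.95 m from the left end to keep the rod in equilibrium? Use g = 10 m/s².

F ≈ 371 N

Take moments about the left end.
Beam weight: 39.5 × 10 = 395 N down at 2.87 m → arm 2.87 m, τ = 395 × 2.87 = 1134 N·m clockwise.
Toolbox: 15 × 10 = 150 N down at 2.21 m → arm 2.21 m, τ = 150 × 2.21 = 331.5 N·m clockwise.
Net moment of the loads = 1466 N·m clockwise.
The upward force F acts at a point 3.95 m from the left end, arm 3.95 m, giving F × 3.95 counterclockwise.
Balancing moments: F × 3.95 = 1466, giving F = 1466 / 3.95 = 371 N.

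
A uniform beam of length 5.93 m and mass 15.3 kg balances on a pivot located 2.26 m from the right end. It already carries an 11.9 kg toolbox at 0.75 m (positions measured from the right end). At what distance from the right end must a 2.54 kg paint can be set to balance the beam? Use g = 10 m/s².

x ≈ 5.09 m from the right end

Taking torques about the pivot (at 2.26 m from the right end):
Beam weight: 15.3 × 10 = 153 N down at 2.965 m → arm 0.705 m, τ = 153 × 0.705 = 107.9 N·m counterclockwise.
Toolbox: 11.9 × 10 = 119 N down at 0.75 m → arm 1.51 m, τ = 119 × 1.51 = 179.7 N·m clockwise.
Net moment of existing loads = 71.8 N·m clockwise.
The paint can weighs 2.54 × 10 = 25.4 N and must supply an equal counterclockwise moment, so its lever arm about the pivot is 71.8 / 25.4 = 2.83 m.
That puts it at 2.26 + 2.83 = 5.09 m from the right end.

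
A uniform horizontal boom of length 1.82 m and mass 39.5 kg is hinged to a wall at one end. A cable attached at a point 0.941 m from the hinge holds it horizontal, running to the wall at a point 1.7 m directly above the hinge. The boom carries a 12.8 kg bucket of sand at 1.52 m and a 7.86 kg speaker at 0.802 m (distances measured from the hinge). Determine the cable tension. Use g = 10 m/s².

Sum moments about the hinge (the unknown hinge reaction has zero arm there).
Beam weight: 39.5 × 10 = 395 N down at 0.91 m → arm 0.91 m, τ = 395 × 0.91 = 359.4 N·m clockwise.
Bucket of sand: 12.8 × 10 = 128 N down at 1.52 m → arm 1.52 m, τ = 128 × 1.52 = 194.6 N·m clockwise.
Speaker: 7.86 × 10 = 78.6 N down at 0.802 m → arm 0.802 m, τ = 78.6 × 0.802 = 63.04 N·m clockwise.
Total clockwise load moment = 617 N·m.
The cable tension T acts at 0.941 m; only its component perpendicular to the boom, T sinθ, produces torque. sinθ = h/√(h²+d²) = 1.7/√(1.7²+0.941²) = 0.8749.
Στ = 0 ⇒ T × 0.941 × 0.8749 = 617 ⇒ T = 617 / 0.8233 = 749 N.

T ≈ 749 N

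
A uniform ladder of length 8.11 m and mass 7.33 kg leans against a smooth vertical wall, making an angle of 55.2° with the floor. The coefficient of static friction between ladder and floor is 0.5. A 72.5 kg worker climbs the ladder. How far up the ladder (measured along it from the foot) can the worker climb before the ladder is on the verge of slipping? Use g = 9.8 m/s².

d ≈ 6.01 m

About the foot of the ladder:
Ladder weight 7.33×9.8 = 71.83 N acts at 4.055 m along the ladder; its horizontal arm is 4.055·cos55.2° = 2.314 m → τ = 166.2 N·m clockwise.
Worker weight 72.5×9.8 = 710.5 N at distance d → arm d·cos55.2° → τ = 710.5·d·0.5707 clockwise.
Wall normal N at the top has arm L sinθ = 6.66 m counterclockwise, so Στ = 0 gives N·6.66 = 166.2 + 405.5·d.
ΣFy = 0 ⇒ N_floor = 782.3 N, so the maximum friction is μ_s·N_floor = 0.5×782.3 = 391.1 N. ΣFx = 0 ⇒ N_wall = f, so at the slipping point N = 391.1 N.
Substituting: 391.1×6.66 = 166.2 + 405.5·d ⇒ d = (2605 − 166.2) / 405.5 = 6.01 m.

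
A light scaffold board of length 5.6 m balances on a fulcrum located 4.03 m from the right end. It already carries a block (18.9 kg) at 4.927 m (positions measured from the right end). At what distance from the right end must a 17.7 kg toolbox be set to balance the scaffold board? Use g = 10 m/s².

x ≈ 3.07 m from the right end

Taking torques about the fulcrum (at 4.03 m from the right end):
Block: 18.9 × 10 = 189 N down at 4.927 m → arm 0.897 m, τ = 189 × 0.897 = 169.5 N·m counterclockwise.
Net moment of existing loads = 169.5 N·m counterclockwise.
The toolbox weighs 17.7 × 10 = 177 N and must supply an equal clockwise moment, so its lever arm about the fulcrum is 169.5 / 177 = 0.958 m.
That puts it at 4.03 − 0.958 = 3.07 m from the right end.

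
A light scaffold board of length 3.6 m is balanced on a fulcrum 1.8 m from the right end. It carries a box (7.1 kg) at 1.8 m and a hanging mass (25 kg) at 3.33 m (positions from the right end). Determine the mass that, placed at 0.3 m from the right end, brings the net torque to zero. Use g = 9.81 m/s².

m ≈ 25.5 kg

Sum moments about the fulcrum (at 1.8 m from the right end) (the support reaction has zero arm there).
Box: acts at the fulcrum, moment arm 0 → no torque.
Hanging mass: 25 × 9.81 = 245.2 N down at 3.33 m → arm 1.53 m, τ = 245.2 × 1.53 = 375.2 N·m counterclockwise.
Net moment of known loads = 375.2 N·m counterclockwise.
An unknown mass m at 0.3 m has arm 1.5 m; its moment is m·g·1.5 clockwise.
Στ = 0 ⇒ m × 9.81 × 1.5 = 375.2 ⇒ m = 375.2 / (9.81 × 1.5) = 25.5 kg.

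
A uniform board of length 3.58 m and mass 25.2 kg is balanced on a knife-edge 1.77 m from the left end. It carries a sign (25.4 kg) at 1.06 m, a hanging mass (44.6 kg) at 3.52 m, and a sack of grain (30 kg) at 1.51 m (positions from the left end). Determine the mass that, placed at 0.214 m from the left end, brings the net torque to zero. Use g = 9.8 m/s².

About the knife-edge (at 1.77 m from the left end):
Beam weight: 25.2 × 9.8 = 247 N down at 1.79 m → arm 0.02 m, τ = 247 × 0.02 = 4.94 N·m clockwise.
Sign: 25.4 × 9.8 = 248.9 N down at 1.06 m → arm 0.71 m, τ = 248.9 × 0.71 = 176.7 N·m counterclockwise.
Hanging mass: 44.6 × 9.8 = 437.1 N down at 3.52 m → arm 1.75 m, τ = 437.1 × 1.75 = 764.9 N·m clockwise.
Sack of grain: 30 × 9.8 = 294 N down at 1.51 m → arm 0.26 m, τ = 294 × 0.26 = 76.44 N·m counterclockwise.
Net moment of known loads = 516.7 N·m clockwise.
An unknown mass m at 0.214 m has arm 1.556 m; its moment is m·g·1.556 counterclockwise.
Balancing moments: m × 9.8 × 1.556 = 516.7, giving m = 516.7 / (9.8 × 1.556) = 33.9 kg.

m ≈ 33.9 kg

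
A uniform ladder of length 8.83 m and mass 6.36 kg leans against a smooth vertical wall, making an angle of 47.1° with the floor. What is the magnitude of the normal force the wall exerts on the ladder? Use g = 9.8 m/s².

Choose the foot of the ladder as the axis so the floor normal and friction both act there and drop out.
Ladder weight 6.36×9.8 = 62.33 N acts at 4.415 m along the ladder; its horizontal arm is 4.415·cos47.1° = 3.005 m → τ = 187.3 N·m clockwise.
Wall normal N acts horizontally at the top; its moment arm is the height L sinθ = 8.83·sin47.1° = 6.468 m, counterclockwise.
For rotational equilibrium, N × 6.468 = 187.3, so N = 29 N.

N_wall ≈ 29 N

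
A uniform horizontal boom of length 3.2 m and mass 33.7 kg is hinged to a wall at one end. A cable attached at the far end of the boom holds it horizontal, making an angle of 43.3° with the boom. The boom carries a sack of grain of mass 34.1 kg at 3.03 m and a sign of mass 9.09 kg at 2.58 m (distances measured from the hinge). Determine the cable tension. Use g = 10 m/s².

About the hinge:
Beam weight: 33.7 × 10 = 337 N down at 1.6 m → arm 1.6 m, τ = 337 × 1.6 = 539.2 N·m clockwise.
Sack of grain: 34.1 × 10 = 341 N down at 3.03 m → arm 3.03 m, τ = 341 × 3.03 = 1033 N·m clockwise.
Sign: 9.09 × 10 = 90.9 N down at 2.58 m → arm 2.58 m, τ = 90.9 × 2.58 = 234.5 N·m clockwise.
Total clockwise load moment = 1807 N·m.
The cable tension T acts at 3.2 m; only its component perpendicular to the boom, T sinθ, produces torque. sin 43.3° = 0.6858.
For rotational equilibrium, T × 3.2 × 0.6858 = 1807, so T = 1807 / 2.195 = 823 N.

T ≈ 823 N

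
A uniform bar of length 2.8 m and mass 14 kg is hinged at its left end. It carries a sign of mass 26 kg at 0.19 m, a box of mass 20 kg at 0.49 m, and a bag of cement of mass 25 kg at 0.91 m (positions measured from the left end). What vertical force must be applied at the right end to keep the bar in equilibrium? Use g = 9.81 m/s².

F ≈ 200 N

Choose the left end as the axis so the unknown pivot reaction has zero arm there.
Beam weight: 14 × 9.81 = 137.3 N down at 1.4 m → arm 1.4 m, τ = 137.3 × 1.4 = 192.2 N·m clockwise.
Sign: 26 × 9.81 = 255.1 N down at 0.19 m → arm 0.19 m, τ = 255.1 × 0.19 = 48.47 N·m clockwise.
Box: 20 × 9.81 = 196.2 N down at 0.49 m → arm 0.49 m, τ = 196.2 × 0.49 = 96.14 N·m clockwise.
Bag of cement: 25 × 9.81 = 245.2 N down at 0.91 m → arm 0.91 m, τ = 245.2 × 0.91 = 223.1 N·m clockwise.
Net moment of the loads = 559.9 N·m clockwise.
The upward force F acts at the right end, arm 2.8 m, giving F × 2.8 counterclockwise.
For rotational equilibrium, F × 2.8 = 559.9, so F = 559.9 / 2.8 = 200 N.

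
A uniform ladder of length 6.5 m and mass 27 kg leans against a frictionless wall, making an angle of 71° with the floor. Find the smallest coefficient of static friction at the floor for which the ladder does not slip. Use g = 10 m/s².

Take moments about the foot of the ladder.
Ladder weight 27×10 = 270 N acts at 3.25 m along the ladder; its horizontal arm is 3.25·cos71° = 1.058 m → τ = 285.7 N·m clockwise.
Wall normal N acts horizontally at the top; its moment arm is the height L sinθ = 6.5·sin71° = 6.146 m, counterclockwise.
Setting net torque to zero: N × 6.146 = 285.7 → N = 46.49 N.
ΣFx = 0 ⇒ f = N_wall = 46.49 N. ΣFy = 0 ⇒ N_floor = 270 N.
μ_min = f / N_floor = 46.49 / 270 = 0.172.

μ_min ≈ 0.172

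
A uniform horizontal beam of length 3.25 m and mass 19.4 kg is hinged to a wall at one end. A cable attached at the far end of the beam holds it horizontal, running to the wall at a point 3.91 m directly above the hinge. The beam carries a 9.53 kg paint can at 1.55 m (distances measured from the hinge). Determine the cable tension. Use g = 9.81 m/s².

Take moments about the hinge.
Beam weight: 19.4 × 9.81 = 190.3 N down at 1.625 m → arm 1.625 m, τ = 190.3 × 1.625 = 309.2 N·m clockwise.
Paint can: 9.53 × 9.81 = 93.49 N down at 1.55 m → arm 1.55 m, τ = 93.49 × 1.55 = 144.9 N·m clockwise.
Total clockwise load moment = 454.1 N·m.
The cable tension T acts at 3.25 m; only its component perpendicular to the beam, T sinθ, produces torque. sinθ = h/√(h²+d²) = 3.91/√(3.91²+3.25²) = 0.769.
For rotational equilibrium, T × 3.25 × 0.769 = 454.1, so T = 454.1 / 2.499 = 182 N.

T ≈ 182 N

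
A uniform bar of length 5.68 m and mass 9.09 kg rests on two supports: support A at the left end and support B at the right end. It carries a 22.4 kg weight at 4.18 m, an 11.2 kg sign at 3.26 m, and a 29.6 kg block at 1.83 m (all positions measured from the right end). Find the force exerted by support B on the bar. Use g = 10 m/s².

Sum moments about support A (its reaction then has zero moment arm).
Beam weight: 9.09 × 10 = 90.9 N down at 2.84 m → arm 2.84 m, τ = 90.9 × 2.84 = 258.2 N·m clockwise.
Weight: 22.4 × 10 = 224 N down at 4.18 m → arm 1.5 m, τ = 224 × 1.5 = 336 N·m clockwise.
Sign: 11.2 × 10 = 112 N down at 3.26 m → arm 2.42 m, τ = 112 × 2.42 = 271 N·m clockwise.
Block: 29.6 × 10 = 296 N down at 1.83 m → arm 3.85 m, τ = 296 × 3.85 = 1140 N·m clockwise.
Net load moment about support A = 2005 N·m clockwise.
Reaction R at support B is upward at 0 m, arm 5.68 m → moment R × 5.68 counterclockwise.
Στ = 0 ⇒ R × 5.68 = 2005 ⇒ R = 353 N.

R_B ≈ 353 N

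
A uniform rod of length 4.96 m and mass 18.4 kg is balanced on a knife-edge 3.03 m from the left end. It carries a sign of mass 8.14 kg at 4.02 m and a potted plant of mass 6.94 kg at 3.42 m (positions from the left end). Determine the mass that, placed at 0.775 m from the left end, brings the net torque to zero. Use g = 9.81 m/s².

m ≈ 0.286 kg

Sum moments about the knife-edge (at 3.03 m from the left end) (the support reaction has zero arm there).
Beam weight: 18.4 × 9.81 = 180.5 N down at 2.48 m → arm 0.55 m, τ = 180.5 × 0.55 = 99.28 N·m counterclockwise.
Sign: 8.14 × 9.81 = 79.85 N down at 4.02 m → arm 0.99 m, τ = 79.85 × 0.99 = 79.05 N·m clockwise.
Potted plant: 6.94 × 9.81 = 68.08 N down at 3.42 m → arm 0.39 m, τ = 68.08 × 0.39 = 26.55 N·m clockwise.
Net moment of known loads = 6.32 N·m clockwise.
An unknown mass m at 0.775 m has arm 2.255 m; its moment is m·g·2.255 counterclockwise.
Setting net torque to zero: m × 9.81 × 2.255 = 6.32 → m = 6.32 / (9.81 × 2.255) = 0.286 kg.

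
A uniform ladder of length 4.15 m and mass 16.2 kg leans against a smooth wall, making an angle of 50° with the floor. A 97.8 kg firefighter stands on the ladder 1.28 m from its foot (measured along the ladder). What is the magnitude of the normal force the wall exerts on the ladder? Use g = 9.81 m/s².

N_wall ≈ 315 N

Take moments about the foot of the ladder.
Ladder weight 16.2×9.81 = 158.9 N acts at 2.075 m along the ladder; its horizontal arm is 2.075·cos50° = 1.334 m → τ = 212 N·m clockwise.
Firefighter: 97.8×9.81 = 959.4 N at 1.28 m → arm 0.8228 m → τ = 789.4 N·m clockwise.
Wall normal N acts horizontally at the top; its moment arm is the height L sinθ = 4.15·sin50° = 3.179 m, counterclockwise.
Setting net torque to zero: N × 3.179 = 1001 → N = 315 N.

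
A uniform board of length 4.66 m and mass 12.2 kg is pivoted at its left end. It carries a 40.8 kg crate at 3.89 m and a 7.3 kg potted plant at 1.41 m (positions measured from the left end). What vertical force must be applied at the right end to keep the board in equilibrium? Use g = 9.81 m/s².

F ≈ 416 N

About the left end:
Beam weight: 12.2 × 9.81 = 119.7 N down at 2.33 m → arm 2.33 m, τ = 119.7 × 2.33 = 278.9 N·m clockwise.
Crate: 40.8 × 9.81 = 400.2 N down at 3.89 m → arm 3.89 m, τ = 400.2 × 3.89 = 1557 N·m clockwise.
Potted plant: 7.3 × 9.81 = 71.61 N down at 1.41 m → arm 1.41 m, τ = 71.61 × 1.41 = 101 N·m clockwise.
Net moment of the loads = 1937 N·m clockwise.
The upward force F acts at the right end, arm 4.66 m, giving F × 4.66 counterclockwise.
Στ = 0 ⇒ F × 4.66 = 1937 ⇒ F = 1937 / 4.66 = 416 N.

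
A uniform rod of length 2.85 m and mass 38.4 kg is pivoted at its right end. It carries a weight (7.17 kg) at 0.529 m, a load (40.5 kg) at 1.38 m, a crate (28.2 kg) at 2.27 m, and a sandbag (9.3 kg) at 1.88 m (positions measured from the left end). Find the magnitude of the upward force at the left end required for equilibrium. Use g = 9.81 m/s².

F ≈ 538 N

Taking torques about the right end:
Beam weight: 38.4 × 9.81 = 376.7 N down at 1.425 m → arm 1.425 m, τ = 376.7 × 1.425 = 536.8 N·m counterclockwise.
Weight: 7.17 × 9.81 = 70.34 N down at 0.529 m → arm 2.321 m, τ = 70.34 × 2.321 = 163.3 N·m counterclockwise.
Load: 40.5 × 9.81 = 397.3 N down at 1.38 m → arm 1.47 m, τ = 397.3 × 1.47 = 584 N·m counterclockwise.
Crate: 28.2 × 9.81 = 276.6 N down at 2.27 m → arm 0.58 m, τ = 276.6 × 0.58 = 160.4 N·m counterclockwise.
Sandbag: 9.3 × 9.81 = 91.23 N down at 1.88 m → arm 0.97 m, τ = 91.23 × 0.97 = 88.49 N·m counterclockwise.
Net moment of the loads = 1533 N·m counterclockwise.
The upward force F acts at the left end, arm 2.85 m, giving F × 2.85 clockwise.
Setting net torque to zero: F × 2.85 = 1533 → F = 1533 / 2.85 = 538 N.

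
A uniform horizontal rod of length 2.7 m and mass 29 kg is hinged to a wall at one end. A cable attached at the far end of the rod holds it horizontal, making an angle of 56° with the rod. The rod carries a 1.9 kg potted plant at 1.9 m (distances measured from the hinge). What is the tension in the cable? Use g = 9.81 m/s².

T ≈ 187 N

Taking torques about the hinge:
Beam weight: 29 × 9.81 = 284.5 N down at 1.35 m → arm 1.35 m, τ = 284.5 × 1.35 = 384.1 N·m clockwise.
Potted plant: 1.9 × 9.81 = 18.64 N down at 1.9 m → arm 1.9 m, τ = 18.64 × 1.9 = 35.42 N·m clockwise.
Total clockwise load moment = 419.5 N·m.
The cable tension T acts at 2.7 m; only its component perpendicular to the rod, T sinθ, produces torque. sin 56° = 0.829.
For rotational equilibrium, T × 2.7 × 0.829 = 419.5, so T = 419.5 / 2.238 = 187 N.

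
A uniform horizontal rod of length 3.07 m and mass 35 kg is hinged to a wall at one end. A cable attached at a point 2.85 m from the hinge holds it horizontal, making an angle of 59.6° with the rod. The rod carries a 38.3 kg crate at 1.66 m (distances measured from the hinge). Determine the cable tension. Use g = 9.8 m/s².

Taking torques about the hinge:
Beam weight: 35 × 9.8 = 343 N down at 1.535 m → arm 1.535 m, τ = 343 × 1.535 = 526.5 N·m clockwise.
Crate: 38.3 × 9.8 = 375.3 N down at 1.66 m → arm 1.66 m, τ = 375.3 × 1.66 = 623 N·m clockwise.
Total clockwise load moment = 1150 N·m.
The cable tension T acts at 2.85 m; only its component perpendicular to the rod, T sinθ, produces torque. sin 59.6° = 0.8625.
Setting net torque to zero: T × 2.85 × 0.8625 = 1150 → T = 1150 / 2.458 = 468 N.

T ≈ 468 N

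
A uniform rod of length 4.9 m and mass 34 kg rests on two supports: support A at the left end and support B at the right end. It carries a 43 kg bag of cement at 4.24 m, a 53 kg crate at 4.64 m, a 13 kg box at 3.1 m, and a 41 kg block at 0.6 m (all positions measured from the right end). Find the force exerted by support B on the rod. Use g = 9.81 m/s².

R_B ≈ 651 N

Choose support A as the axis so its reaction then has zero moment arm.
Beam weight: 34 × 9.81 = 333.5 N down at 2.45 m → arm 2.45 m, τ = 333.5 × 2.45 = 817.1 N·m clockwise.
Bag of cement: 43 × 9.81 = 421.8 N down at 4.24 m → arm 0.66 m, τ = 421.8 × 0.66 = 278.4 N·m clockwise.
Crate: 53 × 9.81 = 519.9 N down at 4.64 m → arm 0.26 m, τ = 519.9 × 0.26 = 135.2 N·m clockwise.
Box: 13 × 9.81 = 127.5 N down at 3.1 m → arm 1.8 m, τ = 127.5 × 1.8 = 229.5 N·m clockwise.
Block: 41 × 9.81 = 402.2 N down at 0.6 m → arm 4.3 m, τ = 402.2 × 4.3 = 1729 N·m clockwise.
Net load moment about support A = 3189 N·m clockwise.
Reaction R at support B is upward at 0 m, arm 4.9 m → moment R × 4.9 counterclockwise.
For rotational equilibrium, R × 4.9 = 3189, so R = 651 N.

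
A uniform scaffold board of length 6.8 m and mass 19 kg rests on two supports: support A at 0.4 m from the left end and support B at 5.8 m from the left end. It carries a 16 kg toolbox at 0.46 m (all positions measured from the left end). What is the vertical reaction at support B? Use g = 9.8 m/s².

R_B ≈ 105 N

Sum moments about support A (its reaction then has zero moment arm).
Beam weight: 19 × 9.8 = 186.2 N down at 3.4 m → arm 3 m, τ = 186.2 × 3 = 558.6 N·m clockwise.
Toolbox: 16 × 9.8 = 156.8 N down at 0.46 m → arm 0.06 m, τ = 156.8 × 0.06 = 9.408 N·m clockwise.
Net load moment about support A = 568 N·m clockwise.
Reaction R at support B is upward at 5.8 m, arm 5.4 m → moment R × 5.4 counterclockwise.
Setting net torque to zero: R × 5.4 = 568 → R = 105 N.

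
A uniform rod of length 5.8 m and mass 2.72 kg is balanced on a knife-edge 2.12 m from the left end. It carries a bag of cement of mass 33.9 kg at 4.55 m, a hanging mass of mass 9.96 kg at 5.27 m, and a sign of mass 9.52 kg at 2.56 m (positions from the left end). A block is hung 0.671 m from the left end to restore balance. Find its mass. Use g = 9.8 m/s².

Sum moments about the knife-edge (at 2.12 m from the left end) (the support reaction has zero arm there).
Beam weight: 2.72 × 9.8 = 26.66 N down at 2.9 m → arm 0.78 m, τ = 26.66 × 0.78 = 20.79 N·m clockwise.
Bag of cement: 33.9 × 9.8 = 332.2 N down at 4.55 m → arm 2.43 m, τ = 332.2 × 2.43 = 807.2 N·m clockwise.
Hanging mass: 9.96 × 9.8 = 97.61 N down at 5.27 m → arm 3.15 m, τ = 97.61 × 3.15 = 307.5 N·m clockwise.
Sign: 9.52 × 9.8 = 93.3 N down at 2.56 m → arm 0.44 m, τ = 93.3 × 0.44 = 41.05 N·m clockwise.
Net moment of known loads = 1177 N·m clockwise.
An unknown mass m at 0.671 m has arm 1.449 m; its moment is m·g·1.449 counterclockwise.
Balancing moments: m × 9.8 × 1.449 = 1177, giving m = 1177 / (9.8 × 1.449) = 82.9 kg.

m ≈ 82.9 kg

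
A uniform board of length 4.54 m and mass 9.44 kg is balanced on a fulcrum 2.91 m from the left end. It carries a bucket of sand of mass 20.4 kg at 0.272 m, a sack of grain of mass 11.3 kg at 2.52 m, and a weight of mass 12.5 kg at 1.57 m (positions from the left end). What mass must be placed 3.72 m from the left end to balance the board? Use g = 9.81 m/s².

Take moments about the fulcrum (at 2.91 m from the left end).
Beam weight: 9.44 × 9.81 = 92.61 N down at 2.27 m → arm 0.64 m, τ = 92.61 × 0.64 = 59.27 N·m counterclockwise.
Bucket of sand: 20.4 × 9.81 = 200.1 N down at 0.272 m → arm 2.638 m, τ = 200.1 × 2.638 = 527.9 N·m counterclockwise.
Sack of grain: 11.3 × 9.81 = 110.9 N down at 2.52 m → arm 0.39 m, τ = 110.9 × 0.39 = 43.25 N·m counterclockwise.
Weight: 12.5 × 9.81 = 122.6 N down at 1.57 m → arm 1.34 m, τ = 122.6 × 1.34 = 164.3 N·m counterclockwise.
Net moment of known loads = 794.7 N·m counterclockwise.
An unknown mass m at 3.72 m has arm 0.81 m; its moment is m·g·0.81 clockwise.
Στ = 0 ⇒ m × 9.81 × 0.81 = 794.7 ⇒ m = 794.7 / (9.81 × 0.81) = 100 kg.

m ≈ 100 kg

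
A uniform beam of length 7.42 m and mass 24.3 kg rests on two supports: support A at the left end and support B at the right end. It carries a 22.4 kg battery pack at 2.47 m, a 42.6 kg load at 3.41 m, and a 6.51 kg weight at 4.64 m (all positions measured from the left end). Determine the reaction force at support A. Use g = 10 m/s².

R_A ≈ 526 N

Taking torques about support B:
Beam weight: 24.3 × 10 = 243 N down at 3.71 m → arm 3.71 m, τ = 243 × 3.71 = 901.5 N·m counterclockwise.
Battery pack: 22.4 × 10 = 224 N down at 2.47 m → arm 4.95 m, τ = 224 × 4.95 = 1109 N·m counterclockwise.
Load: 42.6 × 10 = 426 N down at 3.41 m → arm 4.01 m, τ = 426 × 4.01 = 1708 N·m counterclockwise.
Weight: 6.51 × 10 = 65.1 N down at 4.64 m → arm 2.78 m, τ = 65.1 × 2.78 = 181 N·m counterclockwise.
Net load moment about support B = 3900 N·m counterclockwise.
Reaction R at support A is upward at 0 m, arm 7.42 m → moment R × 7.42 clockwise.
Balancing moments: R × 7.42 = 3900, giving R = 526 N.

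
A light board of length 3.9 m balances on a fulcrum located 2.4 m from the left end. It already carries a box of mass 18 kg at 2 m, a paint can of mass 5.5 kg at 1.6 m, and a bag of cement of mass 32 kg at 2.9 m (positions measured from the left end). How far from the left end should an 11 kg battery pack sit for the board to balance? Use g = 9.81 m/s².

x ≈ 2 m from the left end

Take moments about the fulcrum (at 2.4 m from the left end).
Box: 18 × 9.81 = 176.6 N down at 2 m → arm 0.4 m, τ = 176.6 × 0.4 = 70.64 N·m counterclockwise.
Paint can: 5.5 × 9.81 = 53.96 N down at 1.6 m → arm 0.8 m, τ = 53.96 × 0.8 = 43.17 N·m counterclockwise.
Bag of cement: 32 × 9.81 = 313.9 N down at 2.9 m → arm 0.5 m, τ = 313.9 × 0.5 = 156.9 N·m clockwise.
Net moment of existing loads = 43.09 N·m clockwise.
The battery pack weighs 11 × 9.81 = 107.9 N and must supply an equal counterclockwise moment, so its lever arm about the fulcrum is 43.09 / 107.9 = 0.399 m.
That puts it at 2.4 − 0.399 = 2 m from the left end.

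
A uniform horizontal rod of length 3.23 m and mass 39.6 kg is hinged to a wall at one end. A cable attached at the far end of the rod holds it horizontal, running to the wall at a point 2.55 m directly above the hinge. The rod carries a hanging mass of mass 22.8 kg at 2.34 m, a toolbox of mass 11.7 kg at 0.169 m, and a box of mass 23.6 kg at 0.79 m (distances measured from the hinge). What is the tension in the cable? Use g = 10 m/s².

Take moments about the hinge.
Beam weight: 39.6 × 10 = 396 N down at 1.615 m → arm 1.615 m, τ = 396 × 1.615 = 639.5 N·m clockwise.
Hanging mass: 22.8 × 10 = 228 N down at 2.34 m → arm 2.34 m, τ = 228 × 2.34 = 533.5 N·m clockwise.
Toolbox: 11.7 × 10 = 117 N down at 0.169 m → arm 0.169 m, τ = 117 × 0.169 = 19.77 N·m clockwise.
Box: 23.6 × 10 = 236 N down at 0.79 m → arm 0.79 m, τ = 236 × 0.79 = 186.4 N·m clockwise.
Total clockwise load moment = 1379 N·m.
The cable tension T acts at 3.23 m; only its component perpendicular to the rod, T sinθ, produces torque. sinθ = h/√(h²+d²) = 2.55/√(2.55²+3.23²) = 0.6196.
For rotational equilibrium, T × 3.23 × 0.6196 = 1379, so T = 1379 / 2.001 = 689 N.

T ≈ 689 N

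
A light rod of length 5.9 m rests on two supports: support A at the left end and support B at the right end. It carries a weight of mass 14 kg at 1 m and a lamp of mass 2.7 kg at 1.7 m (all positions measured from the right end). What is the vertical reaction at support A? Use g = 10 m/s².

Sum moments about support B (its reaction then has zero moment arm).
Weight: 14 × 10 = 140 N down at 1 m → arm 1 m, τ = 140 × 1 = 140 N·m counterclockwise.
Lamp: 2.7 × 10 = 27 N down at 1.7 m → arm 1.7 m, τ = 27 × 1.7 = 45.9 N·m counterclockwise.
Net load moment about support B = 185.9 N·m counterclockwise.
Reaction R at support A is upward at 5.9 m, arm 5.9 m → moment R × 5.9 clockwise.
Setting net torque to zero: R × 5.9 = 185.9 → R = 31.5 N.

R_A ≈ 31.5 N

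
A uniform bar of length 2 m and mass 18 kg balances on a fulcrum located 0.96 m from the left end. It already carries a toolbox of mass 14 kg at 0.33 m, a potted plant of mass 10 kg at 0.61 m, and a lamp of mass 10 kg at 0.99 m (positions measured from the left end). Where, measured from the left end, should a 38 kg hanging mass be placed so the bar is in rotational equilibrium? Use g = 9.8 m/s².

Choose the fulcrum (at 0.96 m from the left end) as the axis so the support reaction has zero arm there.
Beam weight: 18 × 9.8 = 176.4 N down at 1 m → arm 0.04 m, τ = 176.4 × 0.04 = 7.056 N·m clockwise.
Toolbox: 14 × 9.8 = 137.2 N down at 0.33 m → arm 0.63 m, τ = 137.2 × 0.63 = 86.44 N·m counterclockwise.
Potted plant: 10 × 9.8 = 98 N down at 0.61 m → arm 0.35 m, τ = 98 × 0.35 = 34.3 N·m counterclockwise.
Lamp: 10 × 9.8 = 98 N down at 0.99 m → arm 0.03 m, τ = 98 × 0.03 = 2.94 N·m clockwise.
Net moment of existing loads = 110.7 N·m counterclockwise.
The hanging mass weighs 38 × 9.8 = 372.4 N and must supply an equal clockwise moment, so its lever arm about the fulcrum is 110.7 / 372.4 = 0.297 m.
That puts it at 0.96 + 0.297 = 1.26 m from the left end.

x ≈ 1.26 m from the left end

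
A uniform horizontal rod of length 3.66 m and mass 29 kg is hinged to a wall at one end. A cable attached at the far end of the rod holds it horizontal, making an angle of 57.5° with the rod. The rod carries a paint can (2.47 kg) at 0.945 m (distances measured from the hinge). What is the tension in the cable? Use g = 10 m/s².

T ≈ 179 N

About the hinge:
Beam weight: 29 × 10 = 290 N down at 1.83 m → arm 1.83 m, τ = 290 × 1.83 = 530.7 N·m clockwise.
Paint can: 2.47 × 10 = 24.7 N down at 0.945 m → arm 0.945 m, τ = 24.7 × 0.945 = 23.34 N·m clockwise.
Total clockwise load moment = 554 N·m.
The cable tension T acts at 3.66 m; only its component perpendicular to the rod, T sinθ, produces torque. sin 57.5° = 0.8434.
For rotational equilibrium, T × 3.66 × 0.8434 = 554, so T = 554 / 3.087 = 179 N.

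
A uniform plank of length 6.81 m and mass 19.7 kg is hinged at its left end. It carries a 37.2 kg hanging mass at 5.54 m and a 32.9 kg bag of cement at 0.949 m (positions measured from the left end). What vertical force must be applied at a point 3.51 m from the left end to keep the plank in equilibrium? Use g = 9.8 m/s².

About the left end:
Beam weight: 19.7 × 9.8 = 193.1 N down at 3.405 m → arm 3.405 m, τ = 193.1 × 3.405 = 657.5 N·m clockwise.
Hanging mass: 37.2 × 9.8 = 364.6 N down at 5.54 m → arm 5.54 m, τ = 364.6 × 5.54 = 2020 N·m clockwise.
Bag of cement: 32.9 × 9.8 = 322.4 N down at 0.949 m → arm 0.949 m, τ = 322.4 × 0.949 = 306 N·m clockwise.
Net moment of the loads = 2984 N·m clockwise.
The upward force F acts at a point 3.51 m from the left end, arm 3.51 m, giving F × 3.51 counterclockwise.
For rotational equilibrium, F × 3.51 = 2984, so F = 2984 / 3.51 = 850 N.

F ≈ 850 N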